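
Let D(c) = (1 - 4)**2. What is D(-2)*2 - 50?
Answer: -32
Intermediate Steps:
D(c) = 9 (D(c) = (-3)**2 = 9)
D(-2)*2 - 50 = 9*2 - 50 = 18 - 50 = -32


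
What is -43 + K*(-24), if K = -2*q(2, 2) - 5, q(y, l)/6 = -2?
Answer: -499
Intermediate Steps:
q(y, l) = -12 (q(y, l) = 6*(-2) = -12)
K = 19 (K = -2*(-12) - 5 = 24 - 5 = 19)
-43 + K*(-24) = -43 + 19*(-24) = -43 - 456 = -499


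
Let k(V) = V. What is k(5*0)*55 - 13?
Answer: -13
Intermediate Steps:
k(5*0)*55 - 13 = (5*0)*55 - 13 = 0*55 - 13 = 0 - 13 = -13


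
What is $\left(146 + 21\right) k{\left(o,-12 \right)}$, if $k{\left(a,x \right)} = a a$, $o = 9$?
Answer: $13527$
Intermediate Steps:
$k{\left(a,x \right)} = a^{2}$
$\left(146 + 21\right) k{\left(o,-12 \right)} = \left(146 + 21\right) 9^{2} = 167 \cdot 81 = 13527$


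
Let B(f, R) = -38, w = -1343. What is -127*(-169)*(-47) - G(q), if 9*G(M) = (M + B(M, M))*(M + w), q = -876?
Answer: -11107015/9 ≈ -1.2341e+6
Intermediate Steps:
G(M) = (-1343 + M)*(-38 + M)/9 (G(M) = ((M - 38)*(M - 1343))/9 = ((-38 + M)*(-1343 + M))/9 = ((-1343 + M)*(-38 + M))/9 = (-1343 + M)*(-38 + M)/9)
-127*(-169)*(-47) - G(q) = -127*(-169)*(-47) - (51034/9 - 1381/9*(-876) + (1/9)*(-876)**2) = 21463*(-47) - (51034/9 + 403252/3 + (1/9)*767376) = -1008761 - (51034/9 + 403252/3 + 85264) = -1008761 - 1*2028166/9 = -1008761 - 2028166/9 = -11107015/9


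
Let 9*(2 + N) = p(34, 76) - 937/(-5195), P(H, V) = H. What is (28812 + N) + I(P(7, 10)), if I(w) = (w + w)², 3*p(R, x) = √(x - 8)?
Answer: 1356176467/46755 + 2*√17/27 ≈ 29006.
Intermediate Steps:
p(R, x) = √(-8 + x)/3 (p(R, x) = √(x - 8)/3 = √(-8 + x)/3)
I(w) = 4*w² (I(w) = (2*w)² = 4*w²)
N = -92573/46755 + 2*√17/27 (N = -2 + (√(-8 + 76)/3 - 937/(-5195))/9 = -2 + (√68/3 - 937*(-1)/5195)/9 = -2 + ((2*√17)/3 - 1*(-937/5195))/9 = -2 + (2*√17/3 + 937/5195)/9 = -2 + (937/5195 + 2*√17/3)/9 = -2 + (937/46755 + 2*√17/27) = -92573/46755 + 2*√17/27 ≈ -1.6745)
(28812 + N) + I(P(7, 10)) = (28812 + (-92573/46755 + 2*√17/27)) + 4*7² = (1347012487/46755 + 2*√17/27) + 4*49 = (1347012487/46755 + 2*√17/27) + 196 = 1356176467/46755 + 2*√17/27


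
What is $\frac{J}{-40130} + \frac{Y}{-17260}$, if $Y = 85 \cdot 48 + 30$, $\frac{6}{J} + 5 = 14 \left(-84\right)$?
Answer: $- \frac{9739365237}{40900616390} \approx -0.23812$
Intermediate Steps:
$J = - \frac{6}{1181}$ ($J = \frac{6}{-5 + 14 \left(-84\right)} = \frac{6}{-5 - 1176} = \frac{6}{-1181} = 6 \left(- \frac{1}{1181}\right) = - \frac{6}{1181} \approx -0.0050804$)
$Y = 4110$ ($Y = 4080 + 30 = 4110$)
$\frac{J}{-40130} + \frac{Y}{-17260} = - \frac{6}{1181 \left(-40130\right)} + \frac{4110}{-17260} = \left(- \frac{6}{1181}\right) \left(- \frac{1}{40130}\right) + 4110 \left(- \frac{1}{17260}\right) = \frac{3}{23696765} - \frac{411}{1726} = - \frac{9739365237}{40900616390}$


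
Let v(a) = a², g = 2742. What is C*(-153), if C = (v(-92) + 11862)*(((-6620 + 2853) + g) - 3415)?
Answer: 13807858320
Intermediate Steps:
C = -90247440 (C = ((-92)² + 11862)*(((-6620 + 2853) + 2742) - 3415) = (8464 + 11862)*((-3767 + 2742) - 3415) = 20326*(-1025 - 3415) = 20326*(-4440) = -90247440)
C*(-153) = -90247440*(-153) = 13807858320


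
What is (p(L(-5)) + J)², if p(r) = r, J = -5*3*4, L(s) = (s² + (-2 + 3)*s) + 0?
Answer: 1600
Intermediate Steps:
L(s) = s + s² (L(s) = (s² + 1*s) + 0 = (s² + s) + 0 = (s + s²) + 0 = s + s²)
J = -60 (J = -15*4 = -60)
(p(L(-5)) + J)² = (-5*(1 - 5) - 60)² = (-5*(-4) - 60)² = (20 - 60)² = (-40)² = 1600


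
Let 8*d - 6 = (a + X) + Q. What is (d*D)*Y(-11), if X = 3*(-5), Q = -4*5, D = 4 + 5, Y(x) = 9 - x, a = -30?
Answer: -2655/2 ≈ -1327.5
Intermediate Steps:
D = 9
Q = -20
X = -15
d = -59/8 (d = ¾ + ((-30 - 15) - 20)/8 = ¾ + (-45 - 20)/8 = ¾ + (⅛)*(-65) = ¾ - 65/8 = -59/8 ≈ -7.3750)
(d*D)*Y(-11) = (-59/8*9)*(9 - 1*(-11)) = -531*(9 + 11)/8 = -531/8*20 = -2655/2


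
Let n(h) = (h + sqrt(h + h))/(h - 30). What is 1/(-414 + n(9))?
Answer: -2901/1202257 + sqrt(2)/1202257 ≈ -0.0024118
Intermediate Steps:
n(h) = (h + sqrt(2)*sqrt(h))/(-30 + h) (n(h) = (h + sqrt(2*h))/(-30 + h) = (h + sqrt(2)*sqrt(h))/(-30 + h))
1/(-414 + n(9)) = 1/(-414 + (9 + sqrt(2)*sqrt(9))/(-30 + 9)) = 1/(-414 + (9 + sqrt(2)*3)/(-21)) = 1/(-414 - (9 + 3*sqrt(2))/21) = 1/(-414 + (-3/7 - sqrt(2)/7)) = 1/(-2901/7 - sqrt(2)/7)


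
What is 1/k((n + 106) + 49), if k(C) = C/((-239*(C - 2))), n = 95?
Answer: -29636/125 ≈ -237.09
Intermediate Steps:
k(C) = C/(478 - 239*C) (k(C) = C/((-239*(-2 + C))) = C/(478 - 239*C))
1/k((n + 106) + 49) = 1/(-((95 + 106) + 49)/(-478 + 239*((95 + 106) + 49))) = 1/(-(201 + 49)/(-478 + 239*(201 + 49))) = 1/(-1*250/(-478 + 239*250)) = 1/(-1*250/(-478 + 59750)) = 1/(-1*250/59272) = 1/(-1*250*1/59272) = 1/(-125/29636) = -29636/125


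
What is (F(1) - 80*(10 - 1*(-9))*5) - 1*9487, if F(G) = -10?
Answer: -17097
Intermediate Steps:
(F(1) - 80*(10 - 1*(-9))*5) - 1*9487 = (-10 - 80*(10 - 1*(-9))*5) - 1*9487 = (-10 - 80*(10 + 9)*5) - 9487 = (-10 - 1520*5) - 9487 = (-10 - 80*95) - 9487 = (-10 - 7600) - 9487 = -7610 - 9487 = -17097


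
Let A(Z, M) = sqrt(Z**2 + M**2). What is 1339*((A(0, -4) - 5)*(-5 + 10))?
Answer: -6695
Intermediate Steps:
A(Z, M) = sqrt(M**2 + Z**2)
1339*((A(0, -4) - 5)*(-5 + 10)) = 1339*((sqrt((-4)**2 + 0**2) - 5)*(-5 + 10)) = 1339*((sqrt(16 + 0) - 5)*5) = 1339*((sqrt(16) - 5)*5) = 1339*((4 - 5)*5) = 1339*(-1*5) = 1339*(-5) = -6695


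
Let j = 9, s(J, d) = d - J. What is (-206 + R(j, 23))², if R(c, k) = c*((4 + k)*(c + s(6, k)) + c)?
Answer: 38353249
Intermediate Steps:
R(c, k) = c*(c + (4 + k)*(-6 + c + k)) (R(c, k) = c*((4 + k)*(c + (k - 1*6)) + c) = c*((4 + k)*(c + (k - 6)) + c) = c*((4 + k)*(c + (-6 + k)) + c) = c*((4 + k)*(-6 + c + k) + c) = c*(c + (4 + k)*(-6 + c + k)))
(-206 + R(j, 23))² = (-206 + 9*(-24 + 23² - 2*23 + 5*9 + 9*23))² = (-206 + 9*(-24 + 529 - 46 + 45 + 207))² = (-206 + 9*711)² = (-206 + 6399)² = 6193² = 38353249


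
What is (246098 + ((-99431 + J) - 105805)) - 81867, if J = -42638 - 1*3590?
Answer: -87233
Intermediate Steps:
J = -46228 (J = -42638 - 3590 = -46228)
(246098 + ((-99431 + J) - 105805)) - 81867 = (246098 + ((-99431 - 46228) - 105805)) - 81867 = (246098 + (-145659 - 105805)) - 81867 = (246098 - 251464) - 81867 = -5366 - 81867 = -87233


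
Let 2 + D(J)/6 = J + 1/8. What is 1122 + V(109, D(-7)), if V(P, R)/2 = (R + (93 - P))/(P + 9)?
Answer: 264515/236 ≈ 1120.8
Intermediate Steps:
D(J) = -45/4 + 6*J (D(J) = -12 + 6*(J + 1/8) = -12 + 6*(1/8 + J) = -12 + (3/4 + 6*J) = -45/4 + 6*J)
V(P, R) = 2*(93 + R - P)/(9 + P) (V(P, R) = 2*((R + (93 - P))/(P + 9)) = 2*((93 + R - P)/(9 + P)) = 2*(93 + R - P)/(9 + P))
1122 + V(109, D(-7)) = 1122 + 2*(93 + (-45/4 + 6*(-7)) - 1*109)/(9 + 109) = 1122 + 2*(93 + (-45/4 - 42) - 109)/118 = 1122 + 2*(1/118)*(93 - 213/4 - 109) = 1122 + 2*(1/118)*(-277/4) = 1122 - 277/236 = 264515/236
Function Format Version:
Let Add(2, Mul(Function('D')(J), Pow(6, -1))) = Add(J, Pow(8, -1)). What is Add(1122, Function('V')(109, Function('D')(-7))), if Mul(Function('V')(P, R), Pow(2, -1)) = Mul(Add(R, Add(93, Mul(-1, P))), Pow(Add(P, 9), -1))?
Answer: Rational(264515, 236) ≈ 1120.8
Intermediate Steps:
Function('D')(J) = Add(Rational(-45, 4), Mul(6, J)) (Function('D')(J) = Add(-12, Mul(6, Add(J, Pow(8, -1)))) = Add(-12, Mul(6, Add(J, Rational(1, 8)))) = Add(-12, Mul(6, Add(Rational(1, 8), J))) = Add(-12, Add(Rational(3, 4), Mul(6, J))) = Add(Rational(-45, 4), Mul(6, J)))
Function('V')(P, R) = Mul(2, Pow(Add(9, P), -1), Add(93, R, Mul(-1, P))) (Function('V')(P, R) = Mul(2, Mul(Add(R, Add(93, Mul(-1, P))), Pow(Add(P, 9), -1))) = Mul(2, Mul(Add(93, R, Mul(-1, P)), Pow(Add(9, P), -1))) = Mul(2, Mul(Pow(Add(9, P), -1), Add(93, R, Mul(-1, P)))) = Mul(2, Pow(Add(9, P), -1), Add(93, R, Mul(-1, P))))
Add(1122, Function('V')(109, Function('D')(-7))) = Add(1122, Mul(2, Pow(Add(9, 109), -1), Add(93, Add(Rational(-45, 4), Mul(6, -7)), Mul(-1, 109)))) = Add(1122, Mul(2, Pow(118, -1), Add(93, Add(Rational(-45, 4), -42), -109))) = Add(1122, Mul(2, Rational(1, 118), Add(93, Rational(-213, 4), -109))) = Add(1122, Mul(2, Rational(1, 118), Rational(-277, 4))) = Add(1122, Rational(-277, 236)) = Rational(264515, 236)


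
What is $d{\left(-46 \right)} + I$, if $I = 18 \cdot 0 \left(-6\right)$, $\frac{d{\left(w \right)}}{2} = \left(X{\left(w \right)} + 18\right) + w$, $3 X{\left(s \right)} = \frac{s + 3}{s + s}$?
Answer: $- \frac{7685}{138} \approx -55.688$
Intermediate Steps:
$X{\left(s \right)} = \frac{3 + s}{6 s}$ ($X{\left(s \right)} = \frac{\left(s + 3\right) \frac{1}{s + s}}{3} = \frac{\left(3 + s\right) \frac{1}{2 s}}{3} = \frac{\frac{1}{2} \frac{1}{s} \left(3 + s\right)}{3} = \frac{3 + s}{6 s}$)
$d{\left(w \right)} = 36 + 2 w + \frac{3 + w}{3 w}$ ($d{\left(w \right)} = 2 \left(\left(\frac{3 + w}{6 w} + 18\right) + w\right) = 2 \left(\left(18 + \frac{3 + w}{6 w}\right) + w\right) = 2 \left(18 + w + \frac{3 + w}{6 w}\right) = 36 + 2 w + \frac{3 + w}{3 w}$)
$I = 0$ ($I = 0 \left(-6\right) = 0$)
$d{\left(-46 \right)} + I = \left(\frac{109}{3} + \frac{1}{-46} + 2 \left(-46\right)\right) + 0 = \left(\frac{109}{3} - \frac{1}{46} - 92\right) + 0 = - \frac{7685}{138} + 0 = - \frac{7685}{138}$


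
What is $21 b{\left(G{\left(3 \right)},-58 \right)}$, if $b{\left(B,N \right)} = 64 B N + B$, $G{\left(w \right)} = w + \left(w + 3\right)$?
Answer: $-701379$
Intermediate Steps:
$G{\left(w \right)} = 3 + 2 w$ ($G{\left(w \right)} = w + \left(3 + w\right) = 3 + 2 w$)
$b{\left(B,N \right)} = B + 64 B N$ ($b{\left(B,N \right)} = 64 B N + B = B + 64 B N$)
$21 b{\left(G{\left(3 \right)},-58 \right)} = 21 \left(3 + 2 \cdot 3\right) \left(1 + 64 \left(-58\right)\right) = 21 \left(3 + 6\right) \left(1 - 3712\right) = 21 \cdot 9 \left(-3711\right) = 21 \left(-33399\right) = -701379$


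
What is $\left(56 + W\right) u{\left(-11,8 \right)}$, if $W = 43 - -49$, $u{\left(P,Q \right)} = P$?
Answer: $-1628$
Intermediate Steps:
$W = 92$ ($W = 43 + 49 = 92$)
$\left(56 + W\right) u{\left(-11,8 \right)} = \left(56 + 92\right) \left(-11\right) = 148 \left(-11\right) = -1628$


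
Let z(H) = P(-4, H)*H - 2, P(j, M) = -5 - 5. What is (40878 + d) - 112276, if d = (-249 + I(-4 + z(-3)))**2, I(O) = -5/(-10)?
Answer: -38583/4 ≈ -9645.8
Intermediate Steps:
P(j, M) = -10
z(H) = -2 - 10*H (z(H) = -10*H - 2 = -2 - 10*H)
I(O) = 1/2 (I(O) = -5*(-1/10) = 1/2)
d = 247009/4 (d = (-249 + 1/2)**2 = (-497/2)**2 = 247009/4 ≈ 61752.)
(40878 + d) - 112276 = (40878 + 247009/4) - 112276 = 410521/4 - 112276 = -38583/4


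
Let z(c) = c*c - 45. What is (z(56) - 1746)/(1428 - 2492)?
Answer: -1345/1064 ≈ -1.2641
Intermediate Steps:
z(c) = -45 + c**2 (z(c) = c**2 - 45 = -45 + c**2)
(z(56) - 1746)/(1428 - 2492) = ((-45 + 56**2) - 1746)/(1428 - 2492) = ((-45 + 3136) - 1746)/(-1064) = (3091 - 1746)*(-1/1064) = 1345*(-1/1064) = -1345/1064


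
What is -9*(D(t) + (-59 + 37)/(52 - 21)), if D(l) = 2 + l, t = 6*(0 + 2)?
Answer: -3708/31 ≈ -119.61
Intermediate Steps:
t = 12 (t = 6*2 = 12)
-9*(D(t) + (-59 + 37)/(52 - 21)) = -9*((2 + 12) + (-59 + 37)/(52 - 21)) = -9*(14 - 22/31) = -9*412/31 = -3708/31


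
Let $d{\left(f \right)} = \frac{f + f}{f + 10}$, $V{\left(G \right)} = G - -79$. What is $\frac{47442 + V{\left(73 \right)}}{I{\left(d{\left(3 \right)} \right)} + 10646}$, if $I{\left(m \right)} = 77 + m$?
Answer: $\frac{618722}{139405} \approx 4.4383$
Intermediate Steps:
$V{\left(G \right)} = 79 + G$ ($V{\left(G \right)} = G + 79 = 79 + G$)
$d{\left(f \right)} = \frac{2 f}{10 + f}$
$\frac{47442 + V{\left(73 \right)}}{I{\left(d{\left(3 \right)} \right)} + 10646} = \frac{47442 + \left(79 + 73\right)}{\left(77 + 2 \cdot 3 \frac{1}{10 + 3}\right) + 10646} = \frac{47442 + 152}{\left(77 + 2 \cdot 3 \cdot \frac{1}{13}\right) + 10646} = \frac{47594}{\left(77 + 2 \cdot 3 \cdot \frac{1}{13}\right) + 10646} = \frac{47594}{\left(77 + \frac{6}{13}\right) + 10646} = \frac{47594}{\frac{1007}{13} + 10646} = \frac{47594}{\frac{139405}{13}} = 47594 \cdot \frac{13}{139405} = \frac{618722}{139405}$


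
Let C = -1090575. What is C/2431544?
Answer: -1090575/2431544 ≈ -0.44851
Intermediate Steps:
C/2431544 = -1090575/2431544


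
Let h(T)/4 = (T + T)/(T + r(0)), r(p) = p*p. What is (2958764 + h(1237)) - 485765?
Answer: 2473007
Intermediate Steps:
r(p) = p²
h(T) = 8 (h(T) = 4*((T + T)/(T + 0²)) = 4*((2*T)/(T + 0)) = 4*((2*T)/T) = 4*2 = 8)
(2958764 + h(1237)) - 485765 = (2958764 + 8) - 485765 = 2958772 - 485765 = 2473007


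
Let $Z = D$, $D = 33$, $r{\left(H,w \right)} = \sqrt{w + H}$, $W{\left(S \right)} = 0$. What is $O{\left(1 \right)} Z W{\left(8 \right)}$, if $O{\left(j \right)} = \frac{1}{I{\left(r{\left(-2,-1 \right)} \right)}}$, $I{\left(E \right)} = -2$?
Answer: $0$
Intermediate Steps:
$r{\left(H,w \right)} = \sqrt{H + w}$
$O{\left(j \right)} = - \frac{1}{2}$ ($O{\left(j \right)} = \frac{1}{-2} = - \frac{1}{2}$)
$Z = 33$
$O{\left(1 \right)} Z W{\left(8 \right)} = \left(- \frac{1}{2}\right) 33 \cdot 0 = \left(- \frac{33}{2}\right) 0 = 0$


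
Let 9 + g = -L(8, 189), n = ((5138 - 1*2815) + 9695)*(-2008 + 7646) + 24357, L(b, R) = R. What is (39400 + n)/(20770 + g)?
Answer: 67821241/20572 ≈ 3296.8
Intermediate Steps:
n = 67781841 (n = ((5138 - 2815) + 9695)*5638 + 24357 = (2323 + 9695)*5638 + 24357 = 12018*5638 + 24357 = 67757484 + 24357 = 67781841)
g = -198 (g = -9 - 1*189 = -9 - 189 = -198)
(39400 + n)/(20770 + g) = (39400 + 67781841)/(20770 - 198) = 67821241/20572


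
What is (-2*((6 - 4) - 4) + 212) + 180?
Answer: 396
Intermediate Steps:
(-2*((6 - 4) - 4) + 212) + 180 = (-2*(2 - 4) + 212) + 180 = (-2*(-2) + 212) + 180 = (4 + 212) + 180 = 216 + 180 = 396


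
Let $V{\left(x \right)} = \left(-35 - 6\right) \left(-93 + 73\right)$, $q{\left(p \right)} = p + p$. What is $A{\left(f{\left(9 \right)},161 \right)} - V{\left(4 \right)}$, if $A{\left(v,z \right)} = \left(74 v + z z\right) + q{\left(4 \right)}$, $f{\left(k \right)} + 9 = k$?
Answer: $25109$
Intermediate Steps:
$q{\left(p \right)} = 2 p$
$f{\left(k \right)} = -9 + k$
$A{\left(v,z \right)} = 8 + z^{2} + 74 v$ ($A{\left(v,z \right)} = \left(74 v + z z\right) + 2 \cdot 4 = \left(74 v + z^{2}\right) + 8 = \left(z^{2} + 74 v\right) + 8 = 8 + z^{2} + 74 v$)
$V{\left(x \right)} = 820$ ($V{\left(x \right)} = \left(-41\right) \left(-20\right) = 820$)
$A{\left(f{\left(9 \right)},161 \right)} - V{\left(4 \right)} = \left(8 + 161^{2} + 74 \left(-9 + 9\right)\right) - 820 = \left(8 + 25921 + 74 \cdot 0\right) - 820 = \left(8 + 25921 + 0\right) - 820 = 25929 - 820 = 25109$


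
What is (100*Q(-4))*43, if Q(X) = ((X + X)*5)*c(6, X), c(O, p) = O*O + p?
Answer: -5504000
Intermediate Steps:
c(O, p) = p + O² (c(O, p) = O² + p = p + O²)
Q(X) = 10*X*(36 + X) (Q(X) = ((X + X)*5)*(X + 6²) = ((2*X)*5)*(X + 36) = (10*X)*(36 + X) = 10*X*(36 + X))
(100*Q(-4))*43 = (100*(10*(-4)*(36 - 4)))*43 = (100*(10*(-4)*32))*43 = (100*(-1280))*43 = -128000*43 = -5504000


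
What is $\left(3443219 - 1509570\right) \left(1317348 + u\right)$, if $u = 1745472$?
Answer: $5922418830180$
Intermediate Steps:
$\left(3443219 - 1509570\right) \left(1317348 + u\right) = \left(3443219 - 1509570\right) \left(1317348 + 1745472\right) = 1933649 \cdot 3062820 = 5922418830180$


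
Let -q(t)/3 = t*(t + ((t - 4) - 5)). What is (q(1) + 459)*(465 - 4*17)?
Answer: 190560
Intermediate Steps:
q(t) = -3*t*(-9 + 2*t) (q(t) = -3*t*(t + ((t - 4) - 5)) = -3*t*(t + ((-4 + t) - 5)) = -3*t*(t + (-9 + t)) = -3*t*(-9 + 2*t))
(q(1) + 459)*(465 - 4*17) = (3*1*(9 - 2*1) + 459)*(465 - 4*17) = (3*1*(9 - 2) + 459)*(465 - 68) = (3*1*7 + 459)*397 = (21 + 459)*397 = 480*397 = 190560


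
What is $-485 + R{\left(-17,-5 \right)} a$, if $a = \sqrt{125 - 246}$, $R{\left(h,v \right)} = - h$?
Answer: $-485 + 187 i \approx -485.0 + 187.0 i$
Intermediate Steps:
$a = 11 i$ ($a = \sqrt{-121} = 11 i \approx 11.0 i$)
$-485 + R{\left(-17,-5 \right)} a = -485 + \left(-1\right) \left(-17\right) 11 i = -485 + 17 \cdot 11 i = -485 + 187 i$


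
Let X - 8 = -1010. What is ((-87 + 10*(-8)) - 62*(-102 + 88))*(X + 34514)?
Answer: 23491912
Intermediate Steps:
X = -1002 (X = 8 - 1010 = -1002)
((-87 + 10*(-8)) - 62*(-102 + 88))*(X + 34514) = ((-87 + 10*(-8)) - 62*(-102 + 88))*(-1002 + 34514) = ((-87 - 80) - 62*(-14))*33512 = (-167 + 868)*33512 = 701*33512 = 23491912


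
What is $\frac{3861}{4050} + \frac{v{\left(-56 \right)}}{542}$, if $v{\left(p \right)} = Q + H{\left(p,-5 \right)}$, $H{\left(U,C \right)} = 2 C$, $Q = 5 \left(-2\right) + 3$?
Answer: $\frac{18739}{20325} \approx 0.92197$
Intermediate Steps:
$Q = -7$ ($Q = -10 + 3 = -7$)
$v{\left(p \right)} = -17$ ($v{\left(p \right)} = -7 + 2 \left(-5\right) = -7 - 10 = -17$)
$\frac{3861}{4050} + \frac{v{\left(-56 \right)}}{542} = \frac{3861}{4050} - \frac{17}{542} = 3861 \cdot \frac{1}{4050} - \frac{17}{542} = \frac{143}{150} - \frac{17}{542} = \frac{18739}{20325}$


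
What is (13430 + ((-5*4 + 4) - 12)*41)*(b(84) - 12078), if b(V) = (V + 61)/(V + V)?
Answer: -4153279073/28 ≈ -1.4833e+8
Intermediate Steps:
b(V) = (61 + V)/(2*V) (b(V) = (61 + V)/((2*V)) = (61 + V)*(1/(2*V)) = (61 + V)/(2*V))
(13430 + ((-5*4 + 4) - 12)*41)*(b(84) - 12078) = (13430 + ((-5*4 + 4) - 12)*41)*((½)*(61 + 84)/84 - 12078) = (13430 + ((-20 + 4) - 12)*41)*((½)*(1/84)*145 - 12078) = (13430 + (-16 - 12)*41)*(145/168 - 12078) = (13430 - 28*41)*(-2028959/168) = (13430 - 1148)*(-2028959/168) = 12282*(-2028959/168) = -4153279073/28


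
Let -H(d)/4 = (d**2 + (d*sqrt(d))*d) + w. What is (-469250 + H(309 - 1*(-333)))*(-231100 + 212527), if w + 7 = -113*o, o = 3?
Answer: 39310163106 + 30620487888*sqrt(642) ≈ 8.1516e+11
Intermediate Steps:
w = -346 (w = -7 - 113*3 = -7 - 339 = -346)
H(d) = 1384 - 4*d**2 - 4*d**(5/2) (H(d) = -4*((d**2 + (d*sqrt(d))*d) - 346) = -4*((d**2 + d**(3/2)*d) - 346) = -4*((d**2 + d**(5/2)) - 346) = -4*(-346 + d**2 + d**(5/2)) = 1384 - 4*d**2 - 4*d**(5/2))
(-469250 + H(309 - 1*(-333)))*(-231100 + 212527) = (-469250 + (1384 - 4*(309 - 1*(-333))**2 - 4*(309 - 1*(-333))**(5/2)))*(-231100 + 212527) = (-469250 + (1384 - 4*(309 + 333)**2 - 4*(309 + 333)**(5/2)))*(-18573) = (-469250 + (1384 - 4*642**2 - 1648656*sqrt(642)))*(-18573) = (-469250 + (1384 - 4*412164 - 1648656*sqrt(642)))*(-18573) = (-469250 + (1384 - 1648656 - 1648656*sqrt(642)))*(-18573) = (-469250 + (-1647272 - 1648656*sqrt(642)))*(-18573) = (-2116522 - 1648656*sqrt(642))*(-18573) = 39310163106 + 30620487888*sqrt(642)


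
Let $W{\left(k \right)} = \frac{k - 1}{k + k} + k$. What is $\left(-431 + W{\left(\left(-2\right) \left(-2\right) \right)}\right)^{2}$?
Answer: $\frac{11648569}{64} \approx 1.8201 \cdot 10^{5}$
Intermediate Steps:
$W{\left(k \right)} = k + \frac{-1 + k}{2 k}$ ($W{\left(k \right)} = \frac{-1 + k}{2 k} + k = k + \frac{-1 + k}{2 k}$)
$\left(-431 + W{\left(\left(-2\right) \left(-2\right) \right)}\right)^{2} = \left(-431 - \left(- \frac{9}{2} + \frac{1}{8}\right)\right)^{2} = \left(-431 + \left(\frac{1}{2} + 4 - \frac{1}{2 \cdot 4}\right)\right)^{2} = \left(-431 + \left(\frac{1}{2} + 4 - \frac{1}{8}\right)\right)^{2} = \left(-431 + \frac{35}{8}\right)^{2} = \left(- \frac{3413}{8}\right)^{2} = \frac{11648569}{64}$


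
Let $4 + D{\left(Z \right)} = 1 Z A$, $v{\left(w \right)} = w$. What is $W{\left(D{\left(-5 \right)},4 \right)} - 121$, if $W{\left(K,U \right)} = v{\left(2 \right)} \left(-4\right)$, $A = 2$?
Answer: $-129$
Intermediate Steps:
$D{\left(Z \right)} = -4 + 2 Z$ ($D{\left(Z \right)} = -4 + 1 Z 2 = -4 + Z 2 = -4 + 2 Z$)
$W{\left(K,U \right)} = -8$ ($W{\left(K,U \right)} = 2 \left(-4\right) = -8$)
$W{\left(D{\left(-5 \right)},4 \right)} - 121 = -8 - 121 = -129$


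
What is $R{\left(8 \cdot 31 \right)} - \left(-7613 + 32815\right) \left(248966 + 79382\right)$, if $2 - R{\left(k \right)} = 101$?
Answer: $-8275026395$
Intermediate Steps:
$R{\left(k \right)} = -99$ ($R{\left(k \right)} = 2 - 101 = -99$)
$R{\left(8 \cdot 31 \right)} - \left(-7613 + 32815\right) \left(248966 + 79382\right) = -99 - \left(-7613 + 32815\right) \left(248966 + 79382\right) = -99 - 25202 \cdot 328348 = -99 - 8275026296 = -8275026395$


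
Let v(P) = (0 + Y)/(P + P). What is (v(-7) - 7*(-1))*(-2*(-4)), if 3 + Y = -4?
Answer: 60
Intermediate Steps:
Y = -7 (Y = -3 - 4 = -7)
v(P) = -7/(2*P) (v(P) = (0 - 7)/(P + P) = -7*1/(2*P) = -7/(2*P))
(v(-7) - 7*(-1))*(-2*(-4)) = (-7/2/(-7) - 7*(-1))*(-2*(-4)) = (-7/2*(-⅐) + 7)*8 = (½ + 7)*8 = (15/2)*8 = 60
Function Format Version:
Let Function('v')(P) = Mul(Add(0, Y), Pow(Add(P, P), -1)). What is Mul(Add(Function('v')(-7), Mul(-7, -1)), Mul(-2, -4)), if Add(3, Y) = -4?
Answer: 60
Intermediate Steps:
Y = -7 (Y = Add(-3, -4) = -7)
Function('v')(P) = Mul(Rational(-7, 2), Pow(P, -1)) (Function('v')(P) = Mul(Add(0, -7), Pow(Add(P, P), -1)) = Mul(-7, Pow(Mul(2, P), -1)) = Mul(-7, Mul(Rational(1, 2), Pow(P, -1))) = Mul(Rational(-7, 2), Pow(P, -1)))
Mul(Add(Function('v')(-7), Mul(-7, -1)), Mul(-2, -4)) = Mul(Add(Mul(Rational(-7, 2), Pow(-7, -1)), Mul(-7, -1)), Mul(-2, -4)) = Mul(Add(Mul(Rational(-7, 2), Rational(-1, 7)), 7), 8) = Mul(Add(Rational(1, 2), 7), 8) = Mul(Rational(15, 2), 8) = 60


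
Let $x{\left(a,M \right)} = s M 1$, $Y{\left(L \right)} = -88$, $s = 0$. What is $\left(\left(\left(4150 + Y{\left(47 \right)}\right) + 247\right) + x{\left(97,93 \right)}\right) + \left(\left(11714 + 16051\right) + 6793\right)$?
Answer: $38867$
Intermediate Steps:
$x{\left(a,M \right)} = 0$ ($x{\left(a,M \right)} = 0 M 1 = 0 \cdot 1 = 0$)
$\left(\left(\left(4150 + Y{\left(47 \right)}\right) + 247\right) + x{\left(97,93 \right)}\right) + \left(\left(11714 + 16051\right) + 6793\right) = \left(\left(\left(4150 - 88\right) + 247\right) + 0\right) + \left(\left(11714 + 16051\right) + 6793\right) = \left(\left(4062 + 247\right) + 0\right) + \left(27765 + 6793\right) = \left(4309 + 0\right) + 34558 = 4309 + 34558 = 38867$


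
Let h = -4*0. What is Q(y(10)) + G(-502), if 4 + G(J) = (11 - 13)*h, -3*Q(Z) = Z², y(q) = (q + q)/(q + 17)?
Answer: -9148/2187 ≈ -4.1829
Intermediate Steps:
h = 0
y(q) = 2*q/(17 + q) (y(q) = (2*q)/(17 + q) = 2*q/(17 + q))
Q(Z) = -Z²/3
G(J) = -4 (G(J) = -4 + (11 - 13)*0 = -4 - 2*0 = -4 + 0 = -4)
Q(y(10)) + G(-502) = -400/(17 + 10)²/3 - 4 = -(2*10/27)²/3 - 4 = -(2*10*(1/27))²/3 - 4 = -(20/27)²/3 - 4 = -⅓*400/729 - 4 = -400/2187 - 4 = -9148/2187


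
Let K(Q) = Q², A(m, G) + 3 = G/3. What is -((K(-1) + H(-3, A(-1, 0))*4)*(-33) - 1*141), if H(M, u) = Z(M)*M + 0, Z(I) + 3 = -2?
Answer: 2154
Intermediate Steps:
Z(I) = -5 (Z(I) = -3 - 2 = -5)
A(m, G) = -3 + G/3
H(M, u) = -5*M (H(M, u) = -5*M + 0 = -5*M)
-((K(-1) + H(-3, A(-1, 0))*4)*(-33) - 1*141) = -(((-1)² - 5*(-3)*4)*(-33) - 1*141) = -((1 + 15*4)*(-33) - 141) = -((1 + 60)*(-33) - 141) = -(61*(-33) - 141) = -(-2013 - 141) = -1*(-2154) = 2154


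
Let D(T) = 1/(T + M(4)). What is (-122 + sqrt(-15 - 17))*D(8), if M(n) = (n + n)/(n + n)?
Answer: -122/9 + 4*I*sqrt(2)/9 ≈ -13.556 + 0.62854*I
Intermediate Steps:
M(n) = 1 (M(n) = (2*n)/((2*n)) = (2*n)*(1/(2*n)) = 1)
D(T) = 1/(1 + T) (D(T) = 1/(T + 1) = 1/(1 + T))
(-122 + sqrt(-15 - 17))*D(8) = (-122 + sqrt(-15 - 17))/(1 + 8) = (-122 + sqrt(-32))/9 = (-122 + 4*I*sqrt(2))*(1/9) = -122/9 + 4*I*sqrt(2)/9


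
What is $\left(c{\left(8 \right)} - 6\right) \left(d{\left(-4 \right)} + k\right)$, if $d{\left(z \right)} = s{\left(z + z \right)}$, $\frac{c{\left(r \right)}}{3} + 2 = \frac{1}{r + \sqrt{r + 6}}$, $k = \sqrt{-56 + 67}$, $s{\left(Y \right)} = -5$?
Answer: $\frac{288}{5} - \frac{288 \sqrt{11}}{25} - \frac{3 \sqrt{154}}{50} + \frac{3 \sqrt{14}}{10} \approx 19.77$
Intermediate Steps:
$k = \sqrt{11} \approx 3.3166$
$c{\left(r \right)} = -6 + \frac{3}{r + \sqrt{6 + r}}$ ($c{\left(r \right)} = -6 + \frac{3}{r + \sqrt{r + 6}} = -6 + \frac{3}{r + \sqrt{6 + r}}$)
$d{\left(z \right)} = -5$
$\left(c{\left(8 \right)} - 6\right) \left(d{\left(-4 \right)} + k\right) = \left(\frac{3 \left(1 - 16 - 2 \sqrt{6 + 8}\right)}{8 + \sqrt{6 + 8}} - 6\right) \left(-5 + \sqrt{11}\right) = \left(\frac{3 \left(1 - 16 - 2 \sqrt{14}\right)}{8 + \sqrt{14}} - 6\right) \left(-5 + \sqrt{11}\right) = \left(\frac{3 \left(-15 - 2 \sqrt{14}\right)}{8 + \sqrt{14}} - 6\right) \left(-5 + \sqrt{11}\right) = \left(-6 + \frac{3 \left(-15 - 2 \sqrt{14}\right)}{8 + \sqrt{14}}\right) \left(-5 + \sqrt{11}\right)$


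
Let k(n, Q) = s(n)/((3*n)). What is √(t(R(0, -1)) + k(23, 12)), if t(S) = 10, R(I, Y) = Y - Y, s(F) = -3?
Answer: √5267/23 ≈ 3.1554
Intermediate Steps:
k(n, Q) = -1/n (k(n, Q) = -3*1/(3*n) = -1/n)
R(I, Y) = 0
√(t(R(0, -1)) + k(23, 12)) = √(10 - 1/23) = √(229/23) = √5267/23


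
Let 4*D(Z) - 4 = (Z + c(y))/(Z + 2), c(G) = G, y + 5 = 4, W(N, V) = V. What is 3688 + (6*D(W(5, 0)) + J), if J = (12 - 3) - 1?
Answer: 14805/4 ≈ 3701.3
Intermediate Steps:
J = 8 (J = 9 - 1 = 8)
y = -1 (y = -5 + 4 = -1)
D(Z) = 1 + (-1 + Z)/(4*(2 + Z)) (D(Z) = 1 + ((Z - 1)/(Z + 2))/4 = 1 + ((-1 + Z)/(2 + Z))/4 = 1 + (-1 + Z)/(4*(2 + Z)))
3688 + (6*D(W(5, 0)) + J) = 3688 + (6*((7 + 5*0)/(4*(2 + 0))) + 8) = 3688 + (6*((¼)*(7 + 0)/2) + 8) = 3688 + (6*((¼)*(½)*7) + 8) = 3688 + (6*(7/8) + 8) = 3688 + (21/4 + 8) = 3688 + 53/4 = 14805/4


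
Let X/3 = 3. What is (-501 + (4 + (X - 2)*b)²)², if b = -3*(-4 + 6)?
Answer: 889249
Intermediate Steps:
X = 9 (X = 3*3 = 9)
b = -6 (b = -3*2 = -6)
(-501 + (4 + (X - 2)*b)²)² = (-501 + (4 + (9 - 2)*(-6))²)² = (-501 + (4 + 7*(-6))²)² = (-501 + (4 - 42)²)² = (-501 + (-38)²)² = (-501 + 1444)² = 943² = 889249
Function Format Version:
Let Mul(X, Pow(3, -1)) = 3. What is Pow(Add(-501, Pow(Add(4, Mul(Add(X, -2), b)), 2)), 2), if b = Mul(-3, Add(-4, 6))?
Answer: 889249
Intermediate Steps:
X = 9 (X = Mul(3, 3) = 9)
b = -6 (b = Mul(-3, 2) = -6)
Pow(Add(-501, Pow(Add(4, Mul(Add(X, -2), b)), 2)), 2) = Pow(Add(-501, Pow(Add(4, Mul(Add(9, -2), -6)), 2)), 2) = Pow(Add(-501, Pow(Add(4, Mul(7, -6)), 2)), 2) = Pow(Add(-501, Pow(Add(4, -42), 2)), 2) = Pow(Add(-501, Pow(-38, 2)), 2) = Pow(Add(-501, 1444), 2) = Pow(943, 2) = 889249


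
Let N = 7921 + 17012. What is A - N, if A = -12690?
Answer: -37623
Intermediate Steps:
N = 24933
A - N = -12690 - 1*24933 = -12690 - 24933 = -37623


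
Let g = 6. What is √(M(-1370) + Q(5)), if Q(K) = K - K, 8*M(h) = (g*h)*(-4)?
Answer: √4110 ≈ 64.109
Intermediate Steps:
M(h) = -3*h (M(h) = ((6*h)*(-4))/8 = (-24*h)/8 = -3*h)
Q(K) = 0
√(M(-1370) + Q(5)) = √(-3*(-1370) + 0) = √(4110 + 0) = √4110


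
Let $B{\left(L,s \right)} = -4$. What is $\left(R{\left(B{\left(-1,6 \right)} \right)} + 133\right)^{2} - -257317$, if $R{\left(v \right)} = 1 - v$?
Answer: $276361$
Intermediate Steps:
$\left(R{\left(B{\left(-1,6 \right)} \right)} + 133\right)^{2} - -257317 = \left(\left(1 - -4\right) + 133\right)^{2} - -257317 = \left(\left(1 + 4\right) + 133\right)^{2} + 257317 = \left(5 + 133\right)^{2} + 257317 = 138^{2} + 257317 = 19044 + 257317 = 276361$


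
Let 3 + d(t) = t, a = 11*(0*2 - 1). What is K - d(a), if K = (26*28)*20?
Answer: 14574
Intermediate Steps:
a = -11 (a = 11*(0 - 1) = 11*(-1) = -11)
K = 14560 (K = 728*20 = 14560)
d(t) = -3 + t
K - d(a) = 14560 - (-3 - 11) = 14560 - 1*(-14) = 14560 + 14 = 14574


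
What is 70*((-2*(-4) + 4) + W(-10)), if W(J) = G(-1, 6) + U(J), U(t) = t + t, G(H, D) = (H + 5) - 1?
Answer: -350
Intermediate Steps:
G(H, D) = 4 + H (G(H, D) = (5 + H) - 1 = 4 + H)
U(t) = 2*t
W(J) = 3 + 2*J (W(J) = (4 - 1) + 2*J = 3 + 2*J)
70*((-2*(-4) + 4) + W(-10)) = 70*((-2*(-4) + 4) + (3 + 2*(-10))) = 70*((8 + 4) + (3 - 20)) = 70*(12 - 17) = 70*(-5) = -350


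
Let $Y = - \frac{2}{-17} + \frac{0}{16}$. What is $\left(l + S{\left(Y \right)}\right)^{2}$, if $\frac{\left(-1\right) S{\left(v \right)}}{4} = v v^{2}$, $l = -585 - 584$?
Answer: $\frac{32985828002241}{24137569} \approx 1.3666 \cdot 10^{6}$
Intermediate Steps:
$l = -1169$
$Y = \frac{2}{17}$ ($Y = \left(-2\right) \left(- \frac{1}{17}\right) + 0 \cdot \frac{1}{16} = \frac{2}{17} + 0 = \frac{2}{17} \approx 0.11765$)
$S{\left(v \right)} = - 4 v^{3}$ ($S{\left(v \right)} = - 4 v v^{2} = - 4 v^{3}$)
$\left(l + S{\left(Y \right)}\right)^{2} = \left(-1169 - 4 \left(\frac{2}{17}\right)^{3}\right)^{2} = \left(-1169 - \frac{32}{4913}\right)^{2} = \left(- \frac{5743329}{4913}\right)^{2} = \frac{32985828002241}{24137569}$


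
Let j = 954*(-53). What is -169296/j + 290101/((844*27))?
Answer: 1029222445/64011492 ≈ 16.079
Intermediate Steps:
j = -50562
-169296/j + 290101/((844*27)) = -169296/(-50562) + 290101/((844*27)) = -169296*(-1/50562) + 290101/22788 = 28216/8427 + 290101*(1/22788) = 28216/8427 + 290101/22788 = 1029222445/64011492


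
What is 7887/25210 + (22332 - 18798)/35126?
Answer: 183065451/442763230 ≈ 0.41346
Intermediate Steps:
7887/25210 + (22332 - 18798)/35126 = 7887*(1/25210) + 3534*(1/35126) = 7887/25210 + 1767/17563 = 183065451/442763230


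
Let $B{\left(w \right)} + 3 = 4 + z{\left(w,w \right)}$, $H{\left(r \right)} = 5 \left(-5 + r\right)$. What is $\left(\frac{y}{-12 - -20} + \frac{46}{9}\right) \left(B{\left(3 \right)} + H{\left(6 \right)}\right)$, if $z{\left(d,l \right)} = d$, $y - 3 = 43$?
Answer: $\frac{391}{4} \approx 97.75$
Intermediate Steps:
$y = 46$ ($y = 3 + 43 = 46$)
$H{\left(r \right)} = -25 + 5 r$
$B{\left(w \right)} = 1 + w$ ($B{\left(w \right)} = -3 + \left(4 + w\right) = 1 + w$)
$\left(\frac{y}{-12 - -20} + \frac{46}{9}\right) \left(B{\left(3 \right)} + H{\left(6 \right)}\right) = \left(\frac{46}{-12 - -20} + \frac{46}{9}\right) \left(\left(1 + 3\right) + \left(-25 + 5 \cdot 6\right)\right) = \left(\frac{46}{-12 + 20} + 46 \cdot \frac{1}{9}\right) \left(4 + \left(-25 + 30\right)\right) = \left(\frac{46}{8} + \frac{46}{9}\right) \left(4 + 5\right) = \left(46 \cdot \frac{1}{8} + \frac{46}{9}\right) 9 = \left(\frac{23}{4} + \frac{46}{9}\right) 9 = \frac{391}{36} \cdot 9 = \frac{391}{4}$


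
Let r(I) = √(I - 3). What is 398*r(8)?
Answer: 398*√5 ≈ 889.96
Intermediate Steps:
r(I) = √(-3 + I)
398*r(8) = 398*√(-3 + 8) = 398*√5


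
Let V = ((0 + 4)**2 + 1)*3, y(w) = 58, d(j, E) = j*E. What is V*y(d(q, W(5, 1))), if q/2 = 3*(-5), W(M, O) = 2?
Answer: 2958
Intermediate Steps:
q = -30 (q = 2*(3*(-5)) = 2*(-15) = -30)
d(j, E) = E*j
V = 51 (V = (4**2 + 1)*3 = (16 + 1)*3 = 17*3 = 51)
V*y(d(q, W(5, 1))) = 51*58 = 2958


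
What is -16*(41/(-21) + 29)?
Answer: -9088/21 ≈ -432.76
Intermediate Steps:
-16*(41/(-21) + 29) = -16*(41*(-1/21) + 29) = -16*(-41/21 + 29) = -16*568/21 = -9088/21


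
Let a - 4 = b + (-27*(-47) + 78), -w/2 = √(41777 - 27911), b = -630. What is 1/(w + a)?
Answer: 721/464377 + 2*√13866/464377 ≈ 0.0020598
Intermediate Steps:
w = -2*√13866 (w = -2*√(41777 - 27911) = -2*√13866 ≈ -235.51)
a = 721 (a = 4 + (-630 + (-27*(-47) + 78)) = 4 + (-630 + (1269 + 78)) = 4 + (-630 + 1347) = 4 + 717 = 721)
1/(w + a) = 1/(-2*√13866 + 721) = 1/(721 - 2*√13866)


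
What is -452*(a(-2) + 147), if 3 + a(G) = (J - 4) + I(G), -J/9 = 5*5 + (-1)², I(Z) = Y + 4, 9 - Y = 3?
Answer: 37968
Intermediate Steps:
Y = 6 (Y = 9 - 1*3 = 9 - 3 = 6)
I(Z) = 10 (I(Z) = 6 + 4 = 10)
J = -234 (J = -9*(5*5 + (-1)²) = -9*(25 + 1) = -9*26 = -234)
a(G) = -231 (a(G) = -3 + ((-234 - 4) + 10) = -3 + (-238 + 10) = -3 - 228 = -231)
-452*(a(-2) + 147) = -452*(-231 + 147) = -452*(-84) = 37968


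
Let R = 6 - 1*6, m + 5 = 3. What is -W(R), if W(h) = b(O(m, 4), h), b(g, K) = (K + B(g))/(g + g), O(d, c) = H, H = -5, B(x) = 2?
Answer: ⅕ ≈ 0.20000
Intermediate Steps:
m = -2 (m = -5 + 3 = -2)
O(d, c) = -5
b(g, K) = (2 + K)/(2*g) (b(g, K) = (K + 2)/(g + g) = (2 + K)/((2*g)) = (2 + K)*(1/(2*g)) = (2 + K)/(2*g))
R = 0 (R = 6 - 6 = 0)
W(h) = -⅕ - h/10 (W(h) = (½)*(2 + h)/(-5) = (½)*(-⅕)*(2 + h) = -⅕ - h/10)
-W(R) = -(-⅕ - ⅒*0) = -(-⅕ + 0) = -1*(-⅕) = ⅕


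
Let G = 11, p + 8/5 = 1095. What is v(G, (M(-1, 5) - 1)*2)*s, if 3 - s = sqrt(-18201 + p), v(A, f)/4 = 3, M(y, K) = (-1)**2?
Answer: 36 - 12*I*sqrt(427690)/5 ≈ 36.0 - 1569.6*I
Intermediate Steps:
p = 5467/5 (p = -8/5 + 1095 = 5467/5 ≈ 1093.4)
M(y, K) = 1
v(A, f) = 12 (v(A, f) = 4*3 = 12)
s = 3 - I*sqrt(427690)/5 (s = 3 - sqrt(-18201 + 5467/5) = 3 - sqrt(-85538/5) = 3 - I*sqrt(427690)/5 ≈ 3.0 - 130.8*I)
v(G, (M(-1, 5) - 1)*2)*s = 12*(3 - I*sqrt(427690)/5) = 36 - 12*I*sqrt(427690)/5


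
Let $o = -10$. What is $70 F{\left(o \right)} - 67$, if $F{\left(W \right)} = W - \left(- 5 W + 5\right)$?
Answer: $-4617$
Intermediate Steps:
$F{\left(W \right)} = -5 + 6 W$ ($F{\left(W \right)} = W - \left(5 - 5 W\right) = W + \left(-5 + 5 W\right) = -5 + 6 W$)
$70 F{\left(o \right)} - 67 = 70 \left(-5 + 6 \left(-10\right)\right) - 67 = 70 \left(-5 - 60\right) - 67 = 70 \left(-65\right) - 67 = -4550 - 67 = -4617$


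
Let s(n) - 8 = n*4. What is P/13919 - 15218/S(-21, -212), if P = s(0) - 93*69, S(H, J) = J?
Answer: 105230317/1475414 ≈ 71.323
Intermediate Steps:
s(n) = 8 + 4*n (s(n) = 8 + n*4 = 8 + 4*n)
P = -6409 (P = (8 + 4*0) - 93*69 = (8 + 0) - 6417 = 8 - 6417 = -6409)
P/13919 - 15218/S(-21, -212) = -6409/13919 - 15218/(-212) = -6409*1/13919 - 15218*(-1/212) = -6409/13919 + 7609/106 = 105230317/1475414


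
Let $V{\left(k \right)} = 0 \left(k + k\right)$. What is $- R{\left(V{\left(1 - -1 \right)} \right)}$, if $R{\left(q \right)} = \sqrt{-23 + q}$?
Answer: $- i \sqrt{23} \approx - 4.7958 i$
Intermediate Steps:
$V{\left(k \right)} = 0$ ($V{\left(k \right)} = 0 \cdot 2 k = 0$)
$- R{\left(V{\left(1 - -1 \right)} \right)} = - \sqrt{-23 + 0} = - \sqrt{-23} = - i \sqrt{23}$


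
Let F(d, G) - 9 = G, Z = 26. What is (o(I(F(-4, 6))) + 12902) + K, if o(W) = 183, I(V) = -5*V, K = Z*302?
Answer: 20937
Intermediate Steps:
F(d, G) = 9 + G
K = 7852 (K = 26*302 = 7852)
(o(I(F(-4, 6))) + 12902) + K = (183 + 12902) + 7852 = 13085 + 7852 = 20937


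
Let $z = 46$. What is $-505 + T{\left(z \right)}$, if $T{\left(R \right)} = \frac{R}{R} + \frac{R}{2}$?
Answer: $-481$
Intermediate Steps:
$T{\left(R \right)} = 1 + \frac{R}{2}$ ($T{\left(R \right)} = 1 + R \frac{1}{2} = 1 + \frac{R}{2}$)
$-505 + T{\left(z \right)} = -505 + \left(1 + \frac{1}{2} \cdot 46\right) = -505 + \left(1 + 23\right) = -505 + 24 = -481$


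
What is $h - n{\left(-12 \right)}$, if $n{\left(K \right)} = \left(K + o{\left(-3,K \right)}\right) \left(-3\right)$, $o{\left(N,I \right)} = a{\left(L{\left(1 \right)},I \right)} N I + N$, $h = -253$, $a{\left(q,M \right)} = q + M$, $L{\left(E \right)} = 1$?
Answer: $-1486$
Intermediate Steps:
$a{\left(q,M \right)} = M + q$
$o{\left(N,I \right)} = N + I N \left(1 + I\right)$ ($o{\left(N,I \right)} = \left(I + 1\right) N I + N = \left(1 + I\right) N I + N = N \left(1 + I\right) I + N = I N \left(1 + I\right) + N = N + I N \left(1 + I\right)$)
$n{\left(K \right)} = 9 - 3 K + 9 K \left(1 + K\right)$ ($n{\left(K \right)} = \left(K - 3 \left(1 + K \left(1 + K\right)\right)\right) \left(-3\right) = \left(K - \left(3 + 3 K \left(1 + K\right)\right)\right) \left(-3\right) = \left(-3 + K - 3 K \left(1 + K\right)\right) \left(-3\right) = 9 - 3 K + 9 K \left(1 + K\right)$)
$h - n{\left(-12 \right)} = -253 - \left(9 + 6 \left(-12\right) + 9 \left(-12\right)^{2}\right) = -253 - \left(9 - 72 + 9 \cdot 144\right) = -253 - \left(9 - 72 + 1296\right) = -253 - 1233 = -1486$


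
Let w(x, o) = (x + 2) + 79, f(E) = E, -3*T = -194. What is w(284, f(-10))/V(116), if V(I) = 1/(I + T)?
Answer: 197830/3 ≈ 65943.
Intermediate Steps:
T = 194/3 (T = -1/3*(-194) = 194/3 ≈ 64.667)
w(x, o) = 81 + x (w(x, o) = (2 + x) + 79 = 81 + x)
V(I) = 1/(194/3 + I) (V(I) = 1/(I + 194/3) = 1/(194/3 + I))
w(284, f(-10))/V(116) = (81 + 284)/((3/(194 + 3*116))) = 365/((3/(194 + 348))) = 365/((3/542)) = 365/((3*(1/542))) = 365/(3/542) = 365*(542/3) = 197830/3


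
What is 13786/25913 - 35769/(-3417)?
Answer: 324662953/29514907 ≈ 11.000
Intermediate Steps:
13786/25913 - 35769/(-3417) = 13786*(1/25913) - 35769*(-1/3417) = 13786/25913 + 11923/1139 = 324662953/29514907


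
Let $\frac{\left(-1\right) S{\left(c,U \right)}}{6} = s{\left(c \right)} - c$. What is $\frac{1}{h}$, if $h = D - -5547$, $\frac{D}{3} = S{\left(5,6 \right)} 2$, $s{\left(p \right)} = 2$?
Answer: $\frac{1}{5655} \approx 0.00017683$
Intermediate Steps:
$S{\left(c,U \right)} = -12 + 6 c$ ($S{\left(c,U \right)} = - 6 \left(2 - c\right) = -12 + 6 c$)
$D = 108$ ($D = 3 \left(-12 + 6 \cdot 5\right) 2 = 3 \left(-12 + 30\right) 2 = 3 \cdot 18 \cdot 2 = 3 \cdot 36 = 108$)
$h = 5655$ ($h = 108 - -5547 = 108 + 5547 = 5655$)
$\frac{1}{h} = \frac{1}{5655}$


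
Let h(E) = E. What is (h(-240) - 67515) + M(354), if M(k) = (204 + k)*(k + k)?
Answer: 327309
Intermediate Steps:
M(k) = 2*k*(204 + k) (M(k) = (204 + k)*(2*k) = 2*k*(204 + k))
(h(-240) - 67515) + M(354) = (-240 - 67515) + 2*354*(204 + 354) = -67755 + 2*354*558 = -67755 + 395064 = 327309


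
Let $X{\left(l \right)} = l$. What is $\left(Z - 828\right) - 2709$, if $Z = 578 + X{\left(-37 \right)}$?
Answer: $-2996$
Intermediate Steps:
$Z = 541$ ($Z = 578 - 37 = 541$)
$\left(Z - 828\right) - 2709 = \left(541 - 828\right) - 2709 = -287 - 2709 = -2996$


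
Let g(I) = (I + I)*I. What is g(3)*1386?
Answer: 24948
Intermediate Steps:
g(I) = 2*I² (g(I) = (2*I)*I = 2*I²)
g(3)*1386 = (2*3²)*1386 = (2*9)*1386 = 18*1386 = 24948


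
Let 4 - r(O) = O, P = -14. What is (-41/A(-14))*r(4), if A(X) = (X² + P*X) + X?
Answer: 0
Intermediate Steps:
r(O) = 4 - O
A(X) = X² - 13*X (A(X) = (X² - 14*X) + X = X² - 13*X)
(-41/A(-14))*r(4) = (-41*(-1/(14*(-13 - 14))))*(4 - 1*4) = (-41/((-14*(-27))))*(4 - 4) = -41/378*0 = 0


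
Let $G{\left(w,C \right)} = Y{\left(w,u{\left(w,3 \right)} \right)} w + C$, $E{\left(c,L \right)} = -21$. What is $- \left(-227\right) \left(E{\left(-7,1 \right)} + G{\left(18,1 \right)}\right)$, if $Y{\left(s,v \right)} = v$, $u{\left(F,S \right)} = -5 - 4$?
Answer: $-41314$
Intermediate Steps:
$u{\left(F,S \right)} = -9$ ($u{\left(F,S \right)} = -5 - 4 = -9$)
$G{\left(w,C \right)} = C - 9 w$ ($G{\left(w,C \right)} = - 9 w + C = C - 9 w$)
$- \left(-227\right) \left(E{\left(-7,1 \right)} + G{\left(18,1 \right)}\right) = - \left(-227\right) \left(-21 + \left(1 - 162\right)\right) = - \left(-227\right) \left(-21 - 161\right) = - \left(-227\right) \left(-182\right) = \left(-1\right) 41314 = -41314$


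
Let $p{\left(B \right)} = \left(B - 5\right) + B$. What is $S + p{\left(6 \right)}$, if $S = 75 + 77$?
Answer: $159$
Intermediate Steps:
$S = 152$
$p{\left(B \right)} = -5 + 2 B$ ($p{\left(B \right)} = \left(-5 + B\right) + B = -5 + 2 B$)
$S + p{\left(6 \right)} = 152 + \left(-5 + 2 \cdot 6\right) = 152 + \left(-5 + 12\right) = 152 + 7 = 159$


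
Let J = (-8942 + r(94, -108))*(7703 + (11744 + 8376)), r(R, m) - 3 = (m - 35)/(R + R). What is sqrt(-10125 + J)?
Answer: 5*I*sqrt(87915049167)/94 ≈ 15772.0*I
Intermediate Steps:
r(R, m) = 3 + (-35 + m)/(2*R) (r(R, m) = 3 + (m - 35)/(R + R) = 3 + (-35 + m)/((2*R)) = 3 + (-35 + m)*(1/(2*R)) = 3 + (-35 + m)/(2*R))
J = -46761420525/188 (J = (-8942 + (1/2)*(-35 - 108 + 6*94)/94)*(7703 + (11744 + 8376)) = (-8942 + (1/2)*(1/94)*(-35 - 108 + 564))*(7703 + 20120) = (-8942 + (1/2)*(1/94)*421)*27823 = (-8942 + 421/188)*27823 = -1680675/188*27823 = -46761420525/188 ≈ -2.4873e+8)
sqrt(-10125 + J) = sqrt(-10125 - 46761420525/188) = sqrt(-46763324025/188) = 5*I*sqrt(87915049167)/94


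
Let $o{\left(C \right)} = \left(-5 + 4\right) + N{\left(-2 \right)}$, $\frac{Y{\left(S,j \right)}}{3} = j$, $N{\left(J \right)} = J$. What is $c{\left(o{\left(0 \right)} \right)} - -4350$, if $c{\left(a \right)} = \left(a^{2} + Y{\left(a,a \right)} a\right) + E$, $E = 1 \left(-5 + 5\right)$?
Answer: $4386$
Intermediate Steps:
$Y{\left(S,j \right)} = 3 j$
$o{\left(C \right)} = -3$ ($o{\left(C \right)} = \left(-5 + 4\right) - 2 = -1 - 2 = -3$)
$E = 0$ ($E = 1 \cdot 0 = 0$)
$c{\left(a \right)} = 4 a^{2}$ ($c{\left(a \right)} = \left(a^{2} + 3 a a\right) + 0 = \left(a^{2} + 3 a^{2}\right) + 0 = 4 a^{2} + 0 = 4 a^{2}$)
$c{\left(o{\left(0 \right)} \right)} - -4350 = 4 \left(-3\right)^{2} - -4350 = 4 \cdot 9 + 4350 = 36 + 4350 = 4386$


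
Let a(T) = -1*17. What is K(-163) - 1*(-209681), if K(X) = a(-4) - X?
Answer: 209827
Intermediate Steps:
a(T) = -17
K(X) = -17 - X
K(-163) - 1*(-209681) = (-17 - 1*(-163)) - 1*(-209681) = (-17 + 163) + 209681 = 146 + 209681 = 209827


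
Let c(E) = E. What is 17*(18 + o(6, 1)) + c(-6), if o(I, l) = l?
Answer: 317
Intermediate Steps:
17*(18 + o(6, 1)) + c(-6) = 17*(18 + 1) - 6 = 17*19 - 6 = 323 - 6 = 317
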